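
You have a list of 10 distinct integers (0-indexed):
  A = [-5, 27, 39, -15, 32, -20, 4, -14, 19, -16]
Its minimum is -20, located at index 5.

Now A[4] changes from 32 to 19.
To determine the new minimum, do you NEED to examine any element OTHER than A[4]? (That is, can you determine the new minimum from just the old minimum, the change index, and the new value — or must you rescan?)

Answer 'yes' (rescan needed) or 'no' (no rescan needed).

Old min = -20 at index 5
Change at index 4: 32 -> 19
Index 4 was NOT the min. New min = min(-20, 19). No rescan of other elements needed.
Needs rescan: no

Answer: no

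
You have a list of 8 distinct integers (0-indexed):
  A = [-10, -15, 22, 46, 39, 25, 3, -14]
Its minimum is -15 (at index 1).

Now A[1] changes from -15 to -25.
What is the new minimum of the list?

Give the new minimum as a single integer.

Answer: -25

Derivation:
Old min = -15 (at index 1)
Change: A[1] -15 -> -25
Changed element WAS the min. Need to check: is -25 still <= all others?
  Min of remaining elements: -14
  New min = min(-25, -14) = -25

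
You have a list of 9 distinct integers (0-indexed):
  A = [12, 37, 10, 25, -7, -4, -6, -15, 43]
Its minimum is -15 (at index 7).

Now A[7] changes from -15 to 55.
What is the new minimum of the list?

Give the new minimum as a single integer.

Old min = -15 (at index 7)
Change: A[7] -15 -> 55
Changed element WAS the min. Need to check: is 55 still <= all others?
  Min of remaining elements: -7
  New min = min(55, -7) = -7

Answer: -7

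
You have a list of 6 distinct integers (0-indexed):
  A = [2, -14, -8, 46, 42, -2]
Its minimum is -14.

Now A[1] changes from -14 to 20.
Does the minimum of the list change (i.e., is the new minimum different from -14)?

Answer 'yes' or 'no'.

Old min = -14
Change: A[1] -14 -> 20
Changed element was the min; new min must be rechecked.
New min = -8; changed? yes

Answer: yes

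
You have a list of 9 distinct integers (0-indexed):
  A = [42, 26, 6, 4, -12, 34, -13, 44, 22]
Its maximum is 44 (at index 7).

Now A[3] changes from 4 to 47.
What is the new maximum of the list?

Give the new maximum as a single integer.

Old max = 44 (at index 7)
Change: A[3] 4 -> 47
Changed element was NOT the old max.
  New max = max(old_max, new_val) = max(44, 47) = 47

Answer: 47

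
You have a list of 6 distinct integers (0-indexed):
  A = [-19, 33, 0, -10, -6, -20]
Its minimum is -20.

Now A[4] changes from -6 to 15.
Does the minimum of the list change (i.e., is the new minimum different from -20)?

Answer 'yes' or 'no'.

Answer: no

Derivation:
Old min = -20
Change: A[4] -6 -> 15
Changed element was NOT the min; min changes only if 15 < -20.
New min = -20; changed? no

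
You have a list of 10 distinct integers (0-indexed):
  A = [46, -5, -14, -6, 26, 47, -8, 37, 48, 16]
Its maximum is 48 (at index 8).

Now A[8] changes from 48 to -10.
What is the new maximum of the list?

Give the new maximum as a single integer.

Old max = 48 (at index 8)
Change: A[8] 48 -> -10
Changed element WAS the max -> may need rescan.
  Max of remaining elements: 47
  New max = max(-10, 47) = 47

Answer: 47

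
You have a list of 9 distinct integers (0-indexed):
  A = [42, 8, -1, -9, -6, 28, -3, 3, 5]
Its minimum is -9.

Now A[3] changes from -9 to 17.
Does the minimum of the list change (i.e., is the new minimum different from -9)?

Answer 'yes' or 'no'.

Answer: yes

Derivation:
Old min = -9
Change: A[3] -9 -> 17
Changed element was the min; new min must be rechecked.
New min = -6; changed? yes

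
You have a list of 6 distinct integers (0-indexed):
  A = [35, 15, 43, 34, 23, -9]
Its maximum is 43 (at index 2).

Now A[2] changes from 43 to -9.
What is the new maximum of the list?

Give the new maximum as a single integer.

Old max = 43 (at index 2)
Change: A[2] 43 -> -9
Changed element WAS the max -> may need rescan.
  Max of remaining elements: 35
  New max = max(-9, 35) = 35

Answer: 35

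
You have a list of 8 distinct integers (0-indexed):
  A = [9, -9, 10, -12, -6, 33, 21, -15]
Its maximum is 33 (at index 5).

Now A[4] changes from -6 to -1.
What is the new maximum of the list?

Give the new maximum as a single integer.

Answer: 33

Derivation:
Old max = 33 (at index 5)
Change: A[4] -6 -> -1
Changed element was NOT the old max.
  New max = max(old_max, new_val) = max(33, -1) = 33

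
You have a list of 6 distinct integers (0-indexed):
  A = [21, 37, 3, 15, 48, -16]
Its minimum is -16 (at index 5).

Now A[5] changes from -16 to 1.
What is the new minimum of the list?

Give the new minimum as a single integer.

Answer: 1

Derivation:
Old min = -16 (at index 5)
Change: A[5] -16 -> 1
Changed element WAS the min. Need to check: is 1 still <= all others?
  Min of remaining elements: 3
  New min = min(1, 3) = 1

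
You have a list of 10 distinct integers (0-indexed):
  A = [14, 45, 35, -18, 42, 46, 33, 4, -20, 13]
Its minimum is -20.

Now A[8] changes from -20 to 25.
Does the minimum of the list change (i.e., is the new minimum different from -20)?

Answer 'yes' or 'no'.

Old min = -20
Change: A[8] -20 -> 25
Changed element was the min; new min must be rechecked.
New min = -18; changed? yes

Answer: yes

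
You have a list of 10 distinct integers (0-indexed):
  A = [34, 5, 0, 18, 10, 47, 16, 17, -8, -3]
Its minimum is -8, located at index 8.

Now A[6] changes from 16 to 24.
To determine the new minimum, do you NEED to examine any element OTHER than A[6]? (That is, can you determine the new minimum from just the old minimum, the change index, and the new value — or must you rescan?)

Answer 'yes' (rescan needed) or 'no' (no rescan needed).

Old min = -8 at index 8
Change at index 6: 16 -> 24
Index 6 was NOT the min. New min = min(-8, 24). No rescan of other elements needed.
Needs rescan: no

Answer: no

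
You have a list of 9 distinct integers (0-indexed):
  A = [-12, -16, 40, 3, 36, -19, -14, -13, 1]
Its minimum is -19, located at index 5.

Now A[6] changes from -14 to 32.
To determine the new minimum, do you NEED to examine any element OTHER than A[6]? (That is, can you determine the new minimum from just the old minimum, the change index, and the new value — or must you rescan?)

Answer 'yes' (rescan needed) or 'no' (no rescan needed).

Answer: no

Derivation:
Old min = -19 at index 5
Change at index 6: -14 -> 32
Index 6 was NOT the min. New min = min(-19, 32). No rescan of other elements needed.
Needs rescan: no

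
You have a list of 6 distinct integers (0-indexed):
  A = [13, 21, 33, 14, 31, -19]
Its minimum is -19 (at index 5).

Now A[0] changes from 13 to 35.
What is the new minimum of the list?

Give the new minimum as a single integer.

Old min = -19 (at index 5)
Change: A[0] 13 -> 35
Changed element was NOT the old min.
  New min = min(old_min, new_val) = min(-19, 35) = -19

Answer: -19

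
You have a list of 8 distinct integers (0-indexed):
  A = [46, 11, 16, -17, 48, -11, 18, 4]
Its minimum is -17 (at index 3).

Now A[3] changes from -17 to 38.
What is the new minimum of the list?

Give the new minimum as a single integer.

Old min = -17 (at index 3)
Change: A[3] -17 -> 38
Changed element WAS the min. Need to check: is 38 still <= all others?
  Min of remaining elements: -11
  New min = min(38, -11) = -11

Answer: -11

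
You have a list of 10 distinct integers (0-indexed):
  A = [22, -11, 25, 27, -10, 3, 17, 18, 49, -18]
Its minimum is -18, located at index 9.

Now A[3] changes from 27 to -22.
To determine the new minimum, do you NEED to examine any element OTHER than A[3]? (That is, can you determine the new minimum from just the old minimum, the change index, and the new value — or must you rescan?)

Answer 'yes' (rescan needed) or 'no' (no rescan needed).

Old min = -18 at index 9
Change at index 3: 27 -> -22
Index 3 was NOT the min. New min = min(-18, -22). No rescan of other elements needed.
Needs rescan: no

Answer: no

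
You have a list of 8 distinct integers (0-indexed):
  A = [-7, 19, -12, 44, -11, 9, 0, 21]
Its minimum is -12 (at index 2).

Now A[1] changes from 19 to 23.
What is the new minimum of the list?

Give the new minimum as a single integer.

Old min = -12 (at index 2)
Change: A[1] 19 -> 23
Changed element was NOT the old min.
  New min = min(old_min, new_val) = min(-12, 23) = -12

Answer: -12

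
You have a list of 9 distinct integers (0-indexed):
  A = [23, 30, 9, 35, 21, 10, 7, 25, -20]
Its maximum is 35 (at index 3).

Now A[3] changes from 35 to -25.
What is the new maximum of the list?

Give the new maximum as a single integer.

Answer: 30

Derivation:
Old max = 35 (at index 3)
Change: A[3] 35 -> -25
Changed element WAS the max -> may need rescan.
  Max of remaining elements: 30
  New max = max(-25, 30) = 30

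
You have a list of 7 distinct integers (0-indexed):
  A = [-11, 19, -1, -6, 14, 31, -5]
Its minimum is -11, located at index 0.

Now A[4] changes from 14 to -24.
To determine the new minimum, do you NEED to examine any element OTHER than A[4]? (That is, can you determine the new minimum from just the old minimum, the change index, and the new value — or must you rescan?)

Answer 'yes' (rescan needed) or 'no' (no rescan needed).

Answer: no

Derivation:
Old min = -11 at index 0
Change at index 4: 14 -> -24
Index 4 was NOT the min. New min = min(-11, -24). No rescan of other elements needed.
Needs rescan: no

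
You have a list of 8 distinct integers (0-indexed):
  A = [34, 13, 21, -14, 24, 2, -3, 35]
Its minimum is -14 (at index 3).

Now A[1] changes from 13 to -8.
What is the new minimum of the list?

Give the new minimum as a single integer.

Old min = -14 (at index 3)
Change: A[1] 13 -> -8
Changed element was NOT the old min.
  New min = min(old_min, new_val) = min(-14, -8) = -14

Answer: -14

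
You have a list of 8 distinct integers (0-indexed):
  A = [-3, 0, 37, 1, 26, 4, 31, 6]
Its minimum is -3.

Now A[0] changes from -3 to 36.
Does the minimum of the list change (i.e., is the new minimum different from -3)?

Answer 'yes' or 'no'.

Answer: yes

Derivation:
Old min = -3
Change: A[0] -3 -> 36
Changed element was the min; new min must be rechecked.
New min = 0; changed? yes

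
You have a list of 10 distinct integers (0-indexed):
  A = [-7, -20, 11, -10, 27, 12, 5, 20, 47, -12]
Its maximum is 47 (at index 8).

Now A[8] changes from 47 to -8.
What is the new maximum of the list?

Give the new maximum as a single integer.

Answer: 27

Derivation:
Old max = 47 (at index 8)
Change: A[8] 47 -> -8
Changed element WAS the max -> may need rescan.
  Max of remaining elements: 27
  New max = max(-8, 27) = 27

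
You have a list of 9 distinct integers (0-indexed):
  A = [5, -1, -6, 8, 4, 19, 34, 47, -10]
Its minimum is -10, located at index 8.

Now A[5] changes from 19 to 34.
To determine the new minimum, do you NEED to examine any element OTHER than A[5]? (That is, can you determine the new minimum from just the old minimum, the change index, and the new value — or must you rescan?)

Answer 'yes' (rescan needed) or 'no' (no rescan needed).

Answer: no

Derivation:
Old min = -10 at index 8
Change at index 5: 19 -> 34
Index 5 was NOT the min. New min = min(-10, 34). No rescan of other elements needed.
Needs rescan: no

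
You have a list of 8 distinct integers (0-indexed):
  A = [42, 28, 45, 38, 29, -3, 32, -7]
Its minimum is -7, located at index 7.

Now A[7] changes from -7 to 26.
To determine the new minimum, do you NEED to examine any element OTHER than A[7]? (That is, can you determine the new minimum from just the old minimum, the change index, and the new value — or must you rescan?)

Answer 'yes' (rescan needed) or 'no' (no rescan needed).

Answer: yes

Derivation:
Old min = -7 at index 7
Change at index 7: -7 -> 26
Index 7 WAS the min and new value 26 > old min -7. Must rescan other elements to find the new min.
Needs rescan: yes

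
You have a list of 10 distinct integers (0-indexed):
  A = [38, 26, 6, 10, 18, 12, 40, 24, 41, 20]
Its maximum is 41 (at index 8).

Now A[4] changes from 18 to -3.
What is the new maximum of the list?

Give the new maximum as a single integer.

Old max = 41 (at index 8)
Change: A[4] 18 -> -3
Changed element was NOT the old max.
  New max = max(old_max, new_val) = max(41, -3) = 41

Answer: 41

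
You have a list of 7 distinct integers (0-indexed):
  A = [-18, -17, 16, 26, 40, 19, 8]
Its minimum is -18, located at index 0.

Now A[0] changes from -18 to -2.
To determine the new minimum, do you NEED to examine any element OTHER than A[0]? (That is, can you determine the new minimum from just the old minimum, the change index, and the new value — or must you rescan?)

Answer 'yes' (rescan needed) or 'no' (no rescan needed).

Old min = -18 at index 0
Change at index 0: -18 -> -2
Index 0 WAS the min and new value -2 > old min -18. Must rescan other elements to find the new min.
Needs rescan: yes

Answer: yes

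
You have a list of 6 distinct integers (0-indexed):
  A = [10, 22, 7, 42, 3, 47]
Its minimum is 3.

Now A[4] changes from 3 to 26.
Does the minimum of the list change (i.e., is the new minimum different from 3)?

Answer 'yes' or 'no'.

Answer: yes

Derivation:
Old min = 3
Change: A[4] 3 -> 26
Changed element was the min; new min must be rechecked.
New min = 7; changed? yes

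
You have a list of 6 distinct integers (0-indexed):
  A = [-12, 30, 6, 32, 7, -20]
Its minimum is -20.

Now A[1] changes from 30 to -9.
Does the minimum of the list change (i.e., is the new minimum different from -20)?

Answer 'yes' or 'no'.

Answer: no

Derivation:
Old min = -20
Change: A[1] 30 -> -9
Changed element was NOT the min; min changes only if -9 < -20.
New min = -20; changed? no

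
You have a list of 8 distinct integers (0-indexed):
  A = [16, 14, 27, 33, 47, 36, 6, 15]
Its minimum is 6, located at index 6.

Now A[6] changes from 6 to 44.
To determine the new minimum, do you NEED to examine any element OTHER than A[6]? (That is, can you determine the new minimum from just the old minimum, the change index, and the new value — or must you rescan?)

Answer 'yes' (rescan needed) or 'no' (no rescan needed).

Old min = 6 at index 6
Change at index 6: 6 -> 44
Index 6 WAS the min and new value 44 > old min 6. Must rescan other elements to find the new min.
Needs rescan: yes

Answer: yes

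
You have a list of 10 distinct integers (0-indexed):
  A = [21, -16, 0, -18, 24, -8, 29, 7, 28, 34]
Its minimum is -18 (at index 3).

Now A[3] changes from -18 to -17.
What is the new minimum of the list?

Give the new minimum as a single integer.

Answer: -17

Derivation:
Old min = -18 (at index 3)
Change: A[3] -18 -> -17
Changed element WAS the min. Need to check: is -17 still <= all others?
  Min of remaining elements: -16
  New min = min(-17, -16) = -17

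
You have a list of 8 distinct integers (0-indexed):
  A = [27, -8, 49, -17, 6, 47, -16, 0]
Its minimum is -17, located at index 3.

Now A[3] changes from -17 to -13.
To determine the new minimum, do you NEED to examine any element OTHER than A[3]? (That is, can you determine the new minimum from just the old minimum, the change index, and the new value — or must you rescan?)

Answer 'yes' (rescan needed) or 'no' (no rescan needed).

Answer: yes

Derivation:
Old min = -17 at index 3
Change at index 3: -17 -> -13
Index 3 WAS the min and new value -13 > old min -17. Must rescan other elements to find the new min.
Needs rescan: yes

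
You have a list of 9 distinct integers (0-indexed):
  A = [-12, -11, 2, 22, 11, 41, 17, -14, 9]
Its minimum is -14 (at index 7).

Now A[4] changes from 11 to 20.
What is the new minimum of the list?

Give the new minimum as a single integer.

Old min = -14 (at index 7)
Change: A[4] 11 -> 20
Changed element was NOT the old min.
  New min = min(old_min, new_val) = min(-14, 20) = -14

Answer: -14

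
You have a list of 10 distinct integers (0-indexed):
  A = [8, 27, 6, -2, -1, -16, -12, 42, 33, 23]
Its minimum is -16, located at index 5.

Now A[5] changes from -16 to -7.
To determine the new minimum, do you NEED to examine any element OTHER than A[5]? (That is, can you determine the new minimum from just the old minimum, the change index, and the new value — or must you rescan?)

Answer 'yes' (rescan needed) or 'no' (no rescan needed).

Answer: yes

Derivation:
Old min = -16 at index 5
Change at index 5: -16 -> -7
Index 5 WAS the min and new value -7 > old min -16. Must rescan other elements to find the new min.
Needs rescan: yes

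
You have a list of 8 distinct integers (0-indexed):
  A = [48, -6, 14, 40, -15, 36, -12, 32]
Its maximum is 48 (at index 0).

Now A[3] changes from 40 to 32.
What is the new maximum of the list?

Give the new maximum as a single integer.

Answer: 48

Derivation:
Old max = 48 (at index 0)
Change: A[3] 40 -> 32
Changed element was NOT the old max.
  New max = max(old_max, new_val) = max(48, 32) = 48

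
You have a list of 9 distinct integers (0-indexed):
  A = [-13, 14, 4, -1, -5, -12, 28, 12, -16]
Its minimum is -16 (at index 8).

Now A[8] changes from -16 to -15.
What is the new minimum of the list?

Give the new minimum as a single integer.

Answer: -15

Derivation:
Old min = -16 (at index 8)
Change: A[8] -16 -> -15
Changed element WAS the min. Need to check: is -15 still <= all others?
  Min of remaining elements: -13
  New min = min(-15, -13) = -15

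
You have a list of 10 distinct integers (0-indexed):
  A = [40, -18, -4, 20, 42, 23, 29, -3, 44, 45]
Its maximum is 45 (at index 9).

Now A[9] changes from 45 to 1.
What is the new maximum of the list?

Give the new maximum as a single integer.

Old max = 45 (at index 9)
Change: A[9] 45 -> 1
Changed element WAS the max -> may need rescan.
  Max of remaining elements: 44
  New max = max(1, 44) = 44

Answer: 44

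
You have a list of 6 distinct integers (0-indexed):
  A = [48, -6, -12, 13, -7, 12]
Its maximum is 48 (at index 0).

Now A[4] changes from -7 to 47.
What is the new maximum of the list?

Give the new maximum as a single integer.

Old max = 48 (at index 0)
Change: A[4] -7 -> 47
Changed element was NOT the old max.
  New max = max(old_max, new_val) = max(48, 47) = 48

Answer: 48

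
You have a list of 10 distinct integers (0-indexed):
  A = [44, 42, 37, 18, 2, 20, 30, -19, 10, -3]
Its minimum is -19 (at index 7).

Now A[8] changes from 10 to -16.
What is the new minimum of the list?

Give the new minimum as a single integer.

Old min = -19 (at index 7)
Change: A[8] 10 -> -16
Changed element was NOT the old min.
  New min = min(old_min, new_val) = min(-19, -16) = -19

Answer: -19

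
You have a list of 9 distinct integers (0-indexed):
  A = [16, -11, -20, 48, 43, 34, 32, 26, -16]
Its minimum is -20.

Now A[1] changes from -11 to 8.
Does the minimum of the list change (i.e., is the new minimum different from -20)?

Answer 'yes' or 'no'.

Old min = -20
Change: A[1] -11 -> 8
Changed element was NOT the min; min changes only if 8 < -20.
New min = -20; changed? no

Answer: no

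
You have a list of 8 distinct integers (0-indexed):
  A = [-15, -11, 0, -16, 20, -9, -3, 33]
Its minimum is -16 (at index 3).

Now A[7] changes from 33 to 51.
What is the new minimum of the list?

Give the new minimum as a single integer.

Old min = -16 (at index 3)
Change: A[7] 33 -> 51
Changed element was NOT the old min.
  New min = min(old_min, new_val) = min(-16, 51) = -16

Answer: -16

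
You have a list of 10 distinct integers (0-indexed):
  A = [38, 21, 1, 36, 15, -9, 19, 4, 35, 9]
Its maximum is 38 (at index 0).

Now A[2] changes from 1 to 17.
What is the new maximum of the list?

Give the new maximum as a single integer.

Old max = 38 (at index 0)
Change: A[2] 1 -> 17
Changed element was NOT the old max.
  New max = max(old_max, new_val) = max(38, 17) = 38

Answer: 38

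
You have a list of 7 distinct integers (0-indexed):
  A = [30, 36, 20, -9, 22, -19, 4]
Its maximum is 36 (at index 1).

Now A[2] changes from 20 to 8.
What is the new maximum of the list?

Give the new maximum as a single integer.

Old max = 36 (at index 1)
Change: A[2] 20 -> 8
Changed element was NOT the old max.
  New max = max(old_max, new_val) = max(36, 8) = 36

Answer: 36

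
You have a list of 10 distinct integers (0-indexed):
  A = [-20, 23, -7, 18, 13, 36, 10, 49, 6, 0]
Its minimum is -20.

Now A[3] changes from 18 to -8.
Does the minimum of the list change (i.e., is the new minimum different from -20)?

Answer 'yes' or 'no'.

Old min = -20
Change: A[3] 18 -> -8
Changed element was NOT the min; min changes only if -8 < -20.
New min = -20; changed? no

Answer: no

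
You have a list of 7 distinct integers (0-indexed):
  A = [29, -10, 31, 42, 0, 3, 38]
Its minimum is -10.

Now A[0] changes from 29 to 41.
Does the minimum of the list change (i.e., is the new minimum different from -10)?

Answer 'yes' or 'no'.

Old min = -10
Change: A[0] 29 -> 41
Changed element was NOT the min; min changes only if 41 < -10.
New min = -10; changed? no

Answer: no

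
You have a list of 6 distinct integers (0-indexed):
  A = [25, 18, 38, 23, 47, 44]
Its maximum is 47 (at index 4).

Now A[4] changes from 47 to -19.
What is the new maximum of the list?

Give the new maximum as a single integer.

Answer: 44

Derivation:
Old max = 47 (at index 4)
Change: A[4] 47 -> -19
Changed element WAS the max -> may need rescan.
  Max of remaining elements: 44
  New max = max(-19, 44) = 44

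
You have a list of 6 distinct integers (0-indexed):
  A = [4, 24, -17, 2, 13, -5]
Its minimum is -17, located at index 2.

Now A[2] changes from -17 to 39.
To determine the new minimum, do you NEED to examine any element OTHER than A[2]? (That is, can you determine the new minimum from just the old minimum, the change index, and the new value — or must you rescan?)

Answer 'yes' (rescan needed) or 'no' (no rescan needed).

Answer: yes

Derivation:
Old min = -17 at index 2
Change at index 2: -17 -> 39
Index 2 WAS the min and new value 39 > old min -17. Must rescan other elements to find the new min.
Needs rescan: yes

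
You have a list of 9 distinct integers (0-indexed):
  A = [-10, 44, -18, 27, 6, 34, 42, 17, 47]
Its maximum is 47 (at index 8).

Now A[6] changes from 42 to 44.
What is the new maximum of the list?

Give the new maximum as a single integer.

Old max = 47 (at index 8)
Change: A[6] 42 -> 44
Changed element was NOT the old max.
  New max = max(old_max, new_val) = max(47, 44) = 47

Answer: 47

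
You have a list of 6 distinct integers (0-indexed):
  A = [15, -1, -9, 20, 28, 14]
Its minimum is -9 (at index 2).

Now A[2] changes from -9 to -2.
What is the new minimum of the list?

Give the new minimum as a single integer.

Answer: -2

Derivation:
Old min = -9 (at index 2)
Change: A[2] -9 -> -2
Changed element WAS the min. Need to check: is -2 still <= all others?
  Min of remaining elements: -1
  New min = min(-2, -1) = -2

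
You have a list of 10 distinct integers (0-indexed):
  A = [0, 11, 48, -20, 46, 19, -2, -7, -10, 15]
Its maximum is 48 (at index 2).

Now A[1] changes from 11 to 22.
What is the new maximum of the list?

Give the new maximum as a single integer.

Old max = 48 (at index 2)
Change: A[1] 11 -> 22
Changed element was NOT the old max.
  New max = max(old_max, new_val) = max(48, 22) = 48

Answer: 48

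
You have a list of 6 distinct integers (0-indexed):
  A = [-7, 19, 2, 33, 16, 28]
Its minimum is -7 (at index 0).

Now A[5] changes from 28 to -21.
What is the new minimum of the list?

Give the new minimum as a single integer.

Answer: -21

Derivation:
Old min = -7 (at index 0)
Change: A[5] 28 -> -21
Changed element was NOT the old min.
  New min = min(old_min, new_val) = min(-7, -21) = -21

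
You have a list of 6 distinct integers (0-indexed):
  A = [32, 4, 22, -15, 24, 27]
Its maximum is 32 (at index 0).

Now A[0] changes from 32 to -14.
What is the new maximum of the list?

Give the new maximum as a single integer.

Answer: 27

Derivation:
Old max = 32 (at index 0)
Change: A[0] 32 -> -14
Changed element WAS the max -> may need rescan.
  Max of remaining elements: 27
  New max = max(-14, 27) = 27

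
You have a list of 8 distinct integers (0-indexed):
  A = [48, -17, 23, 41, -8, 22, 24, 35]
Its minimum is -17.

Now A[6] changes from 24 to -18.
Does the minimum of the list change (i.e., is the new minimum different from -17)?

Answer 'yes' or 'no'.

Answer: yes

Derivation:
Old min = -17
Change: A[6] 24 -> -18
Changed element was NOT the min; min changes only if -18 < -17.
New min = -18; changed? yes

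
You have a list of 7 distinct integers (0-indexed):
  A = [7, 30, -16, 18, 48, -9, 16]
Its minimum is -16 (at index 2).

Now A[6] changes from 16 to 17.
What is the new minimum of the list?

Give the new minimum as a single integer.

Answer: -16

Derivation:
Old min = -16 (at index 2)
Change: A[6] 16 -> 17
Changed element was NOT the old min.
  New min = min(old_min, new_val) = min(-16, 17) = -16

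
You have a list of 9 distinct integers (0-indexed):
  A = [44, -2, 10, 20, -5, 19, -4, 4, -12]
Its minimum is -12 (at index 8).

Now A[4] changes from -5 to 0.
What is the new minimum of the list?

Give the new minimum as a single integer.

Answer: -12

Derivation:
Old min = -12 (at index 8)
Change: A[4] -5 -> 0
Changed element was NOT the old min.
  New min = min(old_min, new_val) = min(-12, 0) = -12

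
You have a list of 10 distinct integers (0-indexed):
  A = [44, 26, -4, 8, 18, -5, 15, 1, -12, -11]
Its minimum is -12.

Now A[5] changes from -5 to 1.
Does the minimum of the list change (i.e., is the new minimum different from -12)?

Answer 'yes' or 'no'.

Old min = -12
Change: A[5] -5 -> 1
Changed element was NOT the min; min changes only if 1 < -12.
New min = -12; changed? no

Answer: no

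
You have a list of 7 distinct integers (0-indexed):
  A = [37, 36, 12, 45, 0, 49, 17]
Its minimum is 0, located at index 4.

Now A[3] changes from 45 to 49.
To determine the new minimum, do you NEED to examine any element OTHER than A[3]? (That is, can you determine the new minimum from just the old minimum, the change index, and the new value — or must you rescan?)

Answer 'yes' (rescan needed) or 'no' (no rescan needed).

Old min = 0 at index 4
Change at index 3: 45 -> 49
Index 3 was NOT the min. New min = min(0, 49). No rescan of other elements needed.
Needs rescan: no

Answer: no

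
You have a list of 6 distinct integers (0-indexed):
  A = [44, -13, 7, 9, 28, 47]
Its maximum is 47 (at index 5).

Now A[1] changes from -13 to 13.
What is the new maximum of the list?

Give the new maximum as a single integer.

Old max = 47 (at index 5)
Change: A[1] -13 -> 13
Changed element was NOT the old max.
  New max = max(old_max, new_val) = max(47, 13) = 47

Answer: 47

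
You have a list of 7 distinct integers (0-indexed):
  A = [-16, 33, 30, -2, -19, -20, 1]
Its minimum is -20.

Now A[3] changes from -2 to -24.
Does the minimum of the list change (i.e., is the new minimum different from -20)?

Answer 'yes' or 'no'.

Old min = -20
Change: A[3] -2 -> -24
Changed element was NOT the min; min changes only if -24 < -20.
New min = -24; changed? yes

Answer: yes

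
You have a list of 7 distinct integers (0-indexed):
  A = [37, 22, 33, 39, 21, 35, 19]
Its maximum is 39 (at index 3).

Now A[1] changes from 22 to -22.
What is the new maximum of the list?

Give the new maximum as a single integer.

Answer: 39

Derivation:
Old max = 39 (at index 3)
Change: A[1] 22 -> -22
Changed element was NOT the old max.
  New max = max(old_max, new_val) = max(39, -22) = 39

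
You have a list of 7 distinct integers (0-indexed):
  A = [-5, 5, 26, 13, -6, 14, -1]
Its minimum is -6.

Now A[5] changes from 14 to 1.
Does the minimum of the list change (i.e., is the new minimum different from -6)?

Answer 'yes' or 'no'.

Answer: no

Derivation:
Old min = -6
Change: A[5] 14 -> 1
Changed element was NOT the min; min changes only if 1 < -6.
New min = -6; changed? no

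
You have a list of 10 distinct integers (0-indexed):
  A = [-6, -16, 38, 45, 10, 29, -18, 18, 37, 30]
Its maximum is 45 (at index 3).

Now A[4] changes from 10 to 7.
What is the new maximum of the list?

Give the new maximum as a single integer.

Answer: 45

Derivation:
Old max = 45 (at index 3)
Change: A[4] 10 -> 7
Changed element was NOT the old max.
  New max = max(old_max, new_val) = max(45, 7) = 45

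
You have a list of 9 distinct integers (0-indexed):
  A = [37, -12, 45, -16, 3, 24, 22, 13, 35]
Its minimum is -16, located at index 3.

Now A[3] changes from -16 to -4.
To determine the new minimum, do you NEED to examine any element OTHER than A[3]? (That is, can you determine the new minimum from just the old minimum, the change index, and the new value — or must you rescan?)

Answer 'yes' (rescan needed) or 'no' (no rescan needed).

Old min = -16 at index 3
Change at index 3: -16 -> -4
Index 3 WAS the min and new value -4 > old min -16. Must rescan other elements to find the new min.
Needs rescan: yes

Answer: yes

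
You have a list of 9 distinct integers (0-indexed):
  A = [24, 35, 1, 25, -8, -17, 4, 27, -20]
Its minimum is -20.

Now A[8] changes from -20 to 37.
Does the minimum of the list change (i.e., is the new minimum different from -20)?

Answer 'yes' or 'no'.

Answer: yes

Derivation:
Old min = -20
Change: A[8] -20 -> 37
Changed element was the min; new min must be rechecked.
New min = -17; changed? yes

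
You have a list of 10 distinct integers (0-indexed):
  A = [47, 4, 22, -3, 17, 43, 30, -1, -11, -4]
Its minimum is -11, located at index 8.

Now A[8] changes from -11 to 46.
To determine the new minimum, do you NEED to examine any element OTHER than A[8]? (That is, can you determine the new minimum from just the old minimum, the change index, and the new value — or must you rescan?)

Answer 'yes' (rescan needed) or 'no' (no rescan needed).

Old min = -11 at index 8
Change at index 8: -11 -> 46
Index 8 WAS the min and new value 46 > old min -11. Must rescan other elements to find the new min.
Needs rescan: yes

Answer: yes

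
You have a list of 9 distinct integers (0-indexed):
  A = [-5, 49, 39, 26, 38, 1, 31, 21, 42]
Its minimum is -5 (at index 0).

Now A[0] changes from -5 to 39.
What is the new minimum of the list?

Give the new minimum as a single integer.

Old min = -5 (at index 0)
Change: A[0] -5 -> 39
Changed element WAS the min. Need to check: is 39 still <= all others?
  Min of remaining elements: 1
  New min = min(39, 1) = 1

Answer: 1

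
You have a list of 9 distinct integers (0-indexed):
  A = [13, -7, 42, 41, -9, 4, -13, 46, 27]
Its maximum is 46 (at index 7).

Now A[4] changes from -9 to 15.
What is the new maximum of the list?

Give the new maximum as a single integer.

Old max = 46 (at index 7)
Change: A[4] -9 -> 15
Changed element was NOT the old max.
  New max = max(old_max, new_val) = max(46, 15) = 46

Answer: 46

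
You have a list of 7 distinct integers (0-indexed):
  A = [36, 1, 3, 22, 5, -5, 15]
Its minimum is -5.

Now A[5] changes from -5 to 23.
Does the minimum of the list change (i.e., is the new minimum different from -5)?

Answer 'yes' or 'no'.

Answer: yes

Derivation:
Old min = -5
Change: A[5] -5 -> 23
Changed element was the min; new min must be rechecked.
New min = 1; changed? yes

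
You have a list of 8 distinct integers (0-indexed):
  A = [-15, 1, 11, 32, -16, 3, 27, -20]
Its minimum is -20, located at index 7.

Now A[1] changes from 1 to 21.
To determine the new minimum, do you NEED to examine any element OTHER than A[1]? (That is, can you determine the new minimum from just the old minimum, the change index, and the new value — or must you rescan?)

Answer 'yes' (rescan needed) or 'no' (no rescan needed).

Old min = -20 at index 7
Change at index 1: 1 -> 21
Index 1 was NOT the min. New min = min(-20, 21). No rescan of other elements needed.
Needs rescan: no

Answer: no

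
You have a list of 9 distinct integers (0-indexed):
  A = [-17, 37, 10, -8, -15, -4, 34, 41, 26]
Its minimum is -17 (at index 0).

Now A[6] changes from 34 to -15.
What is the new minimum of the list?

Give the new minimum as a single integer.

Answer: -17

Derivation:
Old min = -17 (at index 0)
Change: A[6] 34 -> -15
Changed element was NOT the old min.
  New min = min(old_min, new_val) = min(-17, -15) = -17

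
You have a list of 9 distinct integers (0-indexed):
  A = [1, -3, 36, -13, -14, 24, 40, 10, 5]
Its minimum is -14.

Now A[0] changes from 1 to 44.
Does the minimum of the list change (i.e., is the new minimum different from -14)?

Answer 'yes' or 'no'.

Answer: no

Derivation:
Old min = -14
Change: A[0] 1 -> 44
Changed element was NOT the min; min changes only if 44 < -14.
New min = -14; changed? no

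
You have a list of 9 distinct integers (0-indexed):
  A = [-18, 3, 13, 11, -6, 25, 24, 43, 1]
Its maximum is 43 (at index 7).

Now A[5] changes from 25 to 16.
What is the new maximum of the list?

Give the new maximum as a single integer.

Answer: 43

Derivation:
Old max = 43 (at index 7)
Change: A[5] 25 -> 16
Changed element was NOT the old max.
  New max = max(old_max, new_val) = max(43, 16) = 43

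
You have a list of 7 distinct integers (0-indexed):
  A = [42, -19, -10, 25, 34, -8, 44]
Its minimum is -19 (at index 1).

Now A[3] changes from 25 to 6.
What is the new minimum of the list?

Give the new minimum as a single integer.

Old min = -19 (at index 1)
Change: A[3] 25 -> 6
Changed element was NOT the old min.
  New min = min(old_min, new_val) = min(-19, 6) = -19

Answer: -19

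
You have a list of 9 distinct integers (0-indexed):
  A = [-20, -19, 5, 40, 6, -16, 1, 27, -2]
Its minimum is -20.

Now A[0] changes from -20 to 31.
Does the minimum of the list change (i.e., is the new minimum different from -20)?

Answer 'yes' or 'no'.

Old min = -20
Change: A[0] -20 -> 31
Changed element was the min; new min must be rechecked.
New min = -19; changed? yes

Answer: yes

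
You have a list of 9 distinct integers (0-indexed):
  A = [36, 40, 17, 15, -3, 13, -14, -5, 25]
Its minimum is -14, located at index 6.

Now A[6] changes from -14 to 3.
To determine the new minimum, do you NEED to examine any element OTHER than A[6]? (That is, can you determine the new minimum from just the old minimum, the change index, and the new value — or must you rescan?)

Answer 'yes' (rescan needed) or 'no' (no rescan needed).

Answer: yes

Derivation:
Old min = -14 at index 6
Change at index 6: -14 -> 3
Index 6 WAS the min and new value 3 > old min -14. Must rescan other elements to find the new min.
Needs rescan: yes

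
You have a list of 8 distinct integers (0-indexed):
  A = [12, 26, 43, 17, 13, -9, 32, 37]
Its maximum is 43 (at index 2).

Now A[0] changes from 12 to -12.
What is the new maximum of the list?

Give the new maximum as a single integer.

Answer: 43

Derivation:
Old max = 43 (at index 2)
Change: A[0] 12 -> -12
Changed element was NOT the old max.
  New max = max(old_max, new_val) = max(43, -12) = 43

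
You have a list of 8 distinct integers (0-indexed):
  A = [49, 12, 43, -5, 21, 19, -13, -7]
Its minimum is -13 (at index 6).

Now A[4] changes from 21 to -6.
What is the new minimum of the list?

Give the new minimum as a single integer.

Old min = -13 (at index 6)
Change: A[4] 21 -> -6
Changed element was NOT the old min.
  New min = min(old_min, new_val) = min(-13, -6) = -13

Answer: -13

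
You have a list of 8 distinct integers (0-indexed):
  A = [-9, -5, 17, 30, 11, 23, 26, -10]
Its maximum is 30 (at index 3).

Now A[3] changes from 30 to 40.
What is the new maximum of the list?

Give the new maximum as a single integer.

Old max = 30 (at index 3)
Change: A[3] 30 -> 40
Changed element WAS the max -> may need rescan.
  Max of remaining elements: 26
  New max = max(40, 26) = 40

Answer: 40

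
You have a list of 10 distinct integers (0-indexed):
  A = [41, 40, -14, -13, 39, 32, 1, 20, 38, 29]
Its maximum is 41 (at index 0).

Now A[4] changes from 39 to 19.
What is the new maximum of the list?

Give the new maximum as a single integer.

Answer: 41

Derivation:
Old max = 41 (at index 0)
Change: A[4] 39 -> 19
Changed element was NOT the old max.
  New max = max(old_max, new_val) = max(41, 19) = 41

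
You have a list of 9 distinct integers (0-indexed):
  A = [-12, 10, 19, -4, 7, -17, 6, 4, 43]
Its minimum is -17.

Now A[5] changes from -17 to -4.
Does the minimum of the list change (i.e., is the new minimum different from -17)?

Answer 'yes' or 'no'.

Answer: yes

Derivation:
Old min = -17
Change: A[5] -17 -> -4
Changed element was the min; new min must be rechecked.
New min = -12; changed? yes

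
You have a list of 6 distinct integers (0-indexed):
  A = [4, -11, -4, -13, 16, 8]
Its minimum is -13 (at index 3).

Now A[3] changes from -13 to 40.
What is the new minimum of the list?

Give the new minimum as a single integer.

Answer: -11

Derivation:
Old min = -13 (at index 3)
Change: A[3] -13 -> 40
Changed element WAS the min. Need to check: is 40 still <= all others?
  Min of remaining elements: -11
  New min = min(40, -11) = -11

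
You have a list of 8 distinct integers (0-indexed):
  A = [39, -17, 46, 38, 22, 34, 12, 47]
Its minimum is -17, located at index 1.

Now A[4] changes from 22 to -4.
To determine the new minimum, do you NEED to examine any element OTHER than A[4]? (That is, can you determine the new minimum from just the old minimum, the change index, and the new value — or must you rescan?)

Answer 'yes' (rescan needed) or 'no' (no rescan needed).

Answer: no

Derivation:
Old min = -17 at index 1
Change at index 4: 22 -> -4
Index 4 was NOT the min. New min = min(-17, -4). No rescan of other elements needed.
Needs rescan: no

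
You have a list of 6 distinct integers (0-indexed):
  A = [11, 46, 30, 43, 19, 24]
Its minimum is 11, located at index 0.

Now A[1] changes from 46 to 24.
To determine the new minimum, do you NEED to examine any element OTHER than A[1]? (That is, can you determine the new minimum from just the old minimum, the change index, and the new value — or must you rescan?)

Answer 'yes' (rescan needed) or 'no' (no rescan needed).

Answer: no

Derivation:
Old min = 11 at index 0
Change at index 1: 46 -> 24
Index 1 was NOT the min. New min = min(11, 24). No rescan of other elements needed.
Needs rescan: no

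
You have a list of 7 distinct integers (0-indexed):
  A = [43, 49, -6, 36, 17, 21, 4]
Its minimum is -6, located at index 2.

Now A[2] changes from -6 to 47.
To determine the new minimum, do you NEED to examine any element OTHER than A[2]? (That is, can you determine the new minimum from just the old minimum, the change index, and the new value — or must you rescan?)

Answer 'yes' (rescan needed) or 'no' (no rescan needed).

Answer: yes

Derivation:
Old min = -6 at index 2
Change at index 2: -6 -> 47
Index 2 WAS the min and new value 47 > old min -6. Must rescan other elements to find the new min.
Needs rescan: yes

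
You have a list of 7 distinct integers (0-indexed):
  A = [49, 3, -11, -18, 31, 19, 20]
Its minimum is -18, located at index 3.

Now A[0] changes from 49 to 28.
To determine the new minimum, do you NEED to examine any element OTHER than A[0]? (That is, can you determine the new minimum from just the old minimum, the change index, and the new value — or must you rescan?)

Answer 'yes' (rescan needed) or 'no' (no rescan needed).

Answer: no

Derivation:
Old min = -18 at index 3
Change at index 0: 49 -> 28
Index 0 was NOT the min. New min = min(-18, 28). No rescan of other elements needed.
Needs rescan: no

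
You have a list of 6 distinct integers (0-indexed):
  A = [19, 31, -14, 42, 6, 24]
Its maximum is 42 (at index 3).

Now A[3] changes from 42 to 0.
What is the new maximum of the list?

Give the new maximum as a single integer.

Old max = 42 (at index 3)
Change: A[3] 42 -> 0
Changed element WAS the max -> may need rescan.
  Max of remaining elements: 31
  New max = max(0, 31) = 31

Answer: 31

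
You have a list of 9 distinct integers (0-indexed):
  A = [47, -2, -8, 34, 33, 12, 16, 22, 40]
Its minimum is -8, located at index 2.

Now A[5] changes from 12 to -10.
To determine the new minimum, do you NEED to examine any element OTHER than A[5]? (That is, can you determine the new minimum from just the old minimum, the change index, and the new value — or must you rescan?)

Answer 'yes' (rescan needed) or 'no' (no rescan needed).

Answer: no

Derivation:
Old min = -8 at index 2
Change at index 5: 12 -> -10
Index 5 was NOT the min. New min = min(-8, -10). No rescan of other elements needed.
Needs rescan: no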